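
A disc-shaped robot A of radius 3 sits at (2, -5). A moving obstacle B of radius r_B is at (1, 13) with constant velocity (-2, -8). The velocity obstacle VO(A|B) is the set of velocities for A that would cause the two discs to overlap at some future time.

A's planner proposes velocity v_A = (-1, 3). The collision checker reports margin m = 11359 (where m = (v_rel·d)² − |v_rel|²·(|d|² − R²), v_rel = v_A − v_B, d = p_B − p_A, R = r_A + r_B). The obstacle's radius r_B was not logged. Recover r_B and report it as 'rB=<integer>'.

m = 11359
d = (-1, 18);  v_rel = (1, 11),  |v_rel|² = 122
v_rel×d = (1)·(18) − (11)·(-1) = 29
since m = R²·122 − 29²:  R² = (841 + 11359) / 122 = 100
R = √100 = 10  ⇒  r_B = 10 − 3 = 7

rB=7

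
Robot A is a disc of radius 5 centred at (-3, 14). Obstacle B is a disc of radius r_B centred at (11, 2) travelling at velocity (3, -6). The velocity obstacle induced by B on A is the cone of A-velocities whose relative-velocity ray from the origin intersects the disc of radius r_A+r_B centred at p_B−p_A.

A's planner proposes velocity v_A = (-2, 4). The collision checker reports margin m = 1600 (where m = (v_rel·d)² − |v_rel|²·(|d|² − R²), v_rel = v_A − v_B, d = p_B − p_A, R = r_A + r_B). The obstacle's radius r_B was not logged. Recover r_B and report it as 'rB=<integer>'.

m = 1600
d = (14, -12);  v_rel = (-5, 10),  |v_rel|² = 125
v_rel×d = (-5)·(-12) − (10)·(14) = -80
since m = R²·125 − (-80)²:  R² = (6400 + 1600) / 125 = 64
R = √64 = 8  ⇒  r_B = 8 − 5 = 3

rB=3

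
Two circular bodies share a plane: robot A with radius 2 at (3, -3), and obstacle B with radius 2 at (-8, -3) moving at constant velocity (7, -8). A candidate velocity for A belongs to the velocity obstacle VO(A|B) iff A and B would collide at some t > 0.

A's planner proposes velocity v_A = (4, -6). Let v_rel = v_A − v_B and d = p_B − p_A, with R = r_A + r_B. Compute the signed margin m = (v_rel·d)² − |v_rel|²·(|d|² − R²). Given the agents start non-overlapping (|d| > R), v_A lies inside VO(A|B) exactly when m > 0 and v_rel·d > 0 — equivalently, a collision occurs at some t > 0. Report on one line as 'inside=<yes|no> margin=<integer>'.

d = (-11, 0),  |d|² = 121;  R = 2+2 = 4,  c = 121−4² = 105
v_rel = (-3, 2),  |v_rel|² = 13;  v_rel·d = (-3)·(-11) + (2)·(0) = 33
13·t² − 66·t + 105 = 0  ⇒  m = 33² − 13·105 = -276
m = -276 < 0,  v_rel·d = 33 > 0  ⇒  outside

inside=no margin=-276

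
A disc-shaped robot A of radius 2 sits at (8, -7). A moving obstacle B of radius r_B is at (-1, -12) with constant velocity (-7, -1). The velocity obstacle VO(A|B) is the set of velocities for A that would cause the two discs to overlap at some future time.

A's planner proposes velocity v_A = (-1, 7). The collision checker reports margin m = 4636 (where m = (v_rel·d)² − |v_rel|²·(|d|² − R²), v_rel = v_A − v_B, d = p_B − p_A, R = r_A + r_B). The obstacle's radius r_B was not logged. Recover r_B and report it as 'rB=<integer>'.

m = 4636
d = (-9, -5);  v_rel = (6, 8),  |v_rel|² = 100
v_rel×d = (6)·(-5) − (8)·(-9) = 42
since m = R²·100 − 42²:  R² = (1764 + 4636) / 100 = 64
R = √64 = 8  ⇒  r_B = 8 − 2 = 6

rB=6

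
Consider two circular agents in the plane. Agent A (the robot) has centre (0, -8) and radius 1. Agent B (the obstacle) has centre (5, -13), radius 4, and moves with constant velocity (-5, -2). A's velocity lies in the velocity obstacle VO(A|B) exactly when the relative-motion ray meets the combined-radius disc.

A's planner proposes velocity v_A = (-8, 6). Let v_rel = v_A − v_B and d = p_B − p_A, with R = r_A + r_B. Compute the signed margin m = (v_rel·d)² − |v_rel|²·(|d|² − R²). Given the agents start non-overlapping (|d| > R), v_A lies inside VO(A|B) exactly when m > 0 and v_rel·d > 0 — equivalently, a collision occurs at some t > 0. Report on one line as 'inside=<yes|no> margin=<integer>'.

d = (5, -5),  |d|² = 50;  R = 1+4 = 5,  c = 50−5² = 25
v_rel = (-3, 8),  |v_rel|² = 73;  v_rel·d = (-3)·(5) + (8)·(-5) = -55
73·t² + 110·t + 25 = 0  ⇒  m = (-55)² − 73·25 = 1200
m = 1200 > 0,  v_rel·d = -55 < 0  ⇒  outside

inside=no margin=1200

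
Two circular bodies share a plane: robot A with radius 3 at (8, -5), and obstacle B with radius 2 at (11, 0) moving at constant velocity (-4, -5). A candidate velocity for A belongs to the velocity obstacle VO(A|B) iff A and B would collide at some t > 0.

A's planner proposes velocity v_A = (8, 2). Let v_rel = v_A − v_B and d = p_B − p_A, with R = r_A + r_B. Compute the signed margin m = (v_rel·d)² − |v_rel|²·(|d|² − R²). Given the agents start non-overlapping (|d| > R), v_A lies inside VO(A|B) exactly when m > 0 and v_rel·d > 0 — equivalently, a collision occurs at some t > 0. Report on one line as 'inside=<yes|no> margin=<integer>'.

d = (3, 5),  |d|² = 34;  R = 3+2 = 5,  c = 34−5² = 9
v_rel = (12, 7),  |v_rel|² = 193;  v_rel·d = (12)·(3) + (7)·(5) = 71
193·t² − 142·t + 9 = 0  ⇒  m = 71² − 193·9 = 3304
m = 3304 > 0,  v_rel·d = 71 > 0  ⇒  inside

inside=yes margin=3304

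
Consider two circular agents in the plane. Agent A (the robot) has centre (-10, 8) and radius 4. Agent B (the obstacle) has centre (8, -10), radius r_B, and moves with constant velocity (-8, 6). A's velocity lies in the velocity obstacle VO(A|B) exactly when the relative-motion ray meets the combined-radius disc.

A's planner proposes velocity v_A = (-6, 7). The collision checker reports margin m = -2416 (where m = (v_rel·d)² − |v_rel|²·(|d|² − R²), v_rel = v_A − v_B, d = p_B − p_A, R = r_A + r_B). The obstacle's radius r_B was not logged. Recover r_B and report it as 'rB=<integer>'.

m = -2416
d = (18, -18);  v_rel = (2, 1),  |v_rel|² = 5
v_rel×d = (2)·(-18) − (1)·(18) = -54
since m = R²·5 − (-54)²:  R² = (2916 + -2416) / 5 = 100
R = √100 = 10  ⇒  r_B = 10 − 4 = 6

rB=6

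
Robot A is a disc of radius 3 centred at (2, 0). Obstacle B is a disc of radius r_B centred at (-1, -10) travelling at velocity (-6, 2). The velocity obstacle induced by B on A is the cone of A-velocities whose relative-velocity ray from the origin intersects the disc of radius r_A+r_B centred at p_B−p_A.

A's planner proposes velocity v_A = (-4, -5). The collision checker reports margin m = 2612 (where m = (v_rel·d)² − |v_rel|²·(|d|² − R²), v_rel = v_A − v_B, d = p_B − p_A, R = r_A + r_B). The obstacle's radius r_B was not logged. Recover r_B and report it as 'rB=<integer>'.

m = 2612
d = (-3, -10);  v_rel = (2, -7),  |v_rel|² = 53
v_rel×d = (2)·(-10) − (-7)·(-3) = -41
since m = R²·53 − (-41)²:  R² = (1681 + 2612) / 53 = 81
R = √81 = 9  ⇒  r_B = 9 − 3 = 6

rB=6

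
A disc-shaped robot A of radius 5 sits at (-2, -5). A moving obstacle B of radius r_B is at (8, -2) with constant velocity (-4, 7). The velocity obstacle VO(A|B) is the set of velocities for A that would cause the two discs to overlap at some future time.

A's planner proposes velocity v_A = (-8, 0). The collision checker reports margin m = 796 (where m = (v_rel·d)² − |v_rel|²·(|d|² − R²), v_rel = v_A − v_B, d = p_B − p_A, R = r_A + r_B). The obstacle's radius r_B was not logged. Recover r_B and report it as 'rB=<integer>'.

m = 796
d = (10, 3);  v_rel = (-4, -7),  |v_rel|² = 65
v_rel×d = (-4)·(3) − (-7)·(10) = 58
since m = R²·65 − 58²:  R² = (3364 + 796) / 65 = 64
R = √64 = 8  ⇒  r_B = 8 − 5 = 3

rB=3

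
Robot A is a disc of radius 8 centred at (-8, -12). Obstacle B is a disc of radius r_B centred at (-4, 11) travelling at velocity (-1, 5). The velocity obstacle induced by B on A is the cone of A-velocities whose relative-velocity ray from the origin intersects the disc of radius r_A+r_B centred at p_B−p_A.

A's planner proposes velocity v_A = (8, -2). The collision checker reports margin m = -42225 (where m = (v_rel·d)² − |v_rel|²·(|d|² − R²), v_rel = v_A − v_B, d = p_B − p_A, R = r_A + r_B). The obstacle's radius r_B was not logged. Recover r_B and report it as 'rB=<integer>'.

m = -42225
d = (4, 23);  v_rel = (9, -7),  |v_rel|² = 130
v_rel×d = (9)·(23) − (-7)·(4) = 235
since m = R²·130 − 235²:  R² = (55225 + -42225) / 130 = 100
R = √100 = 10  ⇒  r_B = 10 − 8 = 2

rB=2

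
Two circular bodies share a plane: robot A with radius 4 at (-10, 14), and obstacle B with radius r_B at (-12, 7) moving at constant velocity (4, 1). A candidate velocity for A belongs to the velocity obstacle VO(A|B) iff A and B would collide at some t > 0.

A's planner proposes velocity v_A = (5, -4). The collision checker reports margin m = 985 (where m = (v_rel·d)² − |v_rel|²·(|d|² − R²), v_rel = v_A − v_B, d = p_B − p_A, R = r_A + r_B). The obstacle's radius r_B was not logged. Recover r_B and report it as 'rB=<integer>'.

m = 985
d = (-2, -7);  v_rel = (1, -5),  |v_rel|² = 26
v_rel×d = (1)·(-7) − (-5)·(-2) = -17
since m = R²·26 − (-17)²:  R² = (289 + 985) / 26 = 49
R = √49 = 7  ⇒  r_B = 7 − 4 = 3

rB=3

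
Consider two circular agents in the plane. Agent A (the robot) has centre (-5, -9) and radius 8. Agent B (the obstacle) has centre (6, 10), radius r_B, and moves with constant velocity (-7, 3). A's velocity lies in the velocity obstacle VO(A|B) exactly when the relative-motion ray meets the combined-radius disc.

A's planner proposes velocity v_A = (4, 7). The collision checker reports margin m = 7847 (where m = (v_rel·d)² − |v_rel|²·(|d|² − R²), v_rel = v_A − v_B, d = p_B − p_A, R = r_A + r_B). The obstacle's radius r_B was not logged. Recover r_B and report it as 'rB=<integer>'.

m = 7847
d = (11, 19);  v_rel = (11, 4),  |v_rel|² = 137
v_rel×d = (11)·(19) − (4)·(11) = 165
since m = R²·137 − 165²:  R² = (27225 + 7847) / 137 = 256
R = √256 = 16  ⇒  r_B = 16 − 8 = 8

rB=8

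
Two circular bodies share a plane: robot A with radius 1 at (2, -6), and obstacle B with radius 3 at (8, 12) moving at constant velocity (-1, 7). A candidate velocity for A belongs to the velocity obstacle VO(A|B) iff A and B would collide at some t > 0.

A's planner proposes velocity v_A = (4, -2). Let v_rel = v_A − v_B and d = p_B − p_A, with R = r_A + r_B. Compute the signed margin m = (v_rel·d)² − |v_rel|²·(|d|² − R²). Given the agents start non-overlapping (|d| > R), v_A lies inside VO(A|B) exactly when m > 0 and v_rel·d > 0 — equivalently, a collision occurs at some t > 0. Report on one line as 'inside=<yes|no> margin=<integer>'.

d = (6, 18),  |d|² = 360;  R = 1+3 = 4,  c = 360−4² = 344
v_rel = (5, -9),  |v_rel|² = 106;  v_rel·d = (5)·(6) + (-9)·(18) = -132
106·t² + 264·t + 344 = 0  ⇒  m = (-132)² − 106·344 = -19040
m = -19040 < 0,  v_rel·d = -132 < 0  ⇒  outside

inside=no margin=-19040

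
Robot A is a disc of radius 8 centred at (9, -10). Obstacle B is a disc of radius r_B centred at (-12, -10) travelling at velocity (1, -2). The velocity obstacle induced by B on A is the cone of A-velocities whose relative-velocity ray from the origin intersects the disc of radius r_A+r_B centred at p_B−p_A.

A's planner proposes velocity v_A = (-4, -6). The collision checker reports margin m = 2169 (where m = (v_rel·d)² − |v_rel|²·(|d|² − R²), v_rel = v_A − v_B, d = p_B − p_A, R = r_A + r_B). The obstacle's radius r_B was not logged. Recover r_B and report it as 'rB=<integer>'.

m = 2169
d = (-21, 0);  v_rel = (-5, -4),  |v_rel|² = 41
v_rel×d = (-5)·(0) − (-4)·(-21) = -84
since m = R²·41 − (-84)²:  R² = (7056 + 2169) / 41 = 225
R = √225 = 15  ⇒  r_B = 15 − 8 = 7

rB=7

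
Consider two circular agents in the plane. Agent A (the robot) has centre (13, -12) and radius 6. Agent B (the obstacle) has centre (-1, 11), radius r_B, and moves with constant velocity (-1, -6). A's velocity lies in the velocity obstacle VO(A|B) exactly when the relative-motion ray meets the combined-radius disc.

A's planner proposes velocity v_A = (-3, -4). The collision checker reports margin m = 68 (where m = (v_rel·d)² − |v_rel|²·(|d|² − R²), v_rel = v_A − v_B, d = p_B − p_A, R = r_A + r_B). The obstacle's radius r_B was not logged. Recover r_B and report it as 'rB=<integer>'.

m = 68
d = (-14, 23);  v_rel = (-2, 2),  |v_rel|² = 8
v_rel×d = (-2)·(23) − (2)·(-14) = -18
since m = R²·8 − (-18)²:  R² = (324 + 68) / 8 = 49
R = √49 = 7  ⇒  r_B = 7 − 6 = 1

rB=1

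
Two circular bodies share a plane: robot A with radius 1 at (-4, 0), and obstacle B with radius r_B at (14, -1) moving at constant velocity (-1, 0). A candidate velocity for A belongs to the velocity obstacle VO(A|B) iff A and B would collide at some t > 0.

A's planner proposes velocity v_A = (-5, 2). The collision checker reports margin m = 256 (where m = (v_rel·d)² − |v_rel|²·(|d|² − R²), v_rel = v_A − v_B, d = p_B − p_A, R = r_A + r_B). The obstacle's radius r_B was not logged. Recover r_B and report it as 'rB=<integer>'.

m = 256
d = (18, -1);  v_rel = (-4, 2),  |v_rel|² = 20
v_rel×d = (-4)·(-1) − (2)·(18) = -32
since m = R²·20 − (-32)²:  R² = (1024 + 256) / 20 = 64
R = √64 = 8  ⇒  r_B = 8 − 1 = 7

rB=7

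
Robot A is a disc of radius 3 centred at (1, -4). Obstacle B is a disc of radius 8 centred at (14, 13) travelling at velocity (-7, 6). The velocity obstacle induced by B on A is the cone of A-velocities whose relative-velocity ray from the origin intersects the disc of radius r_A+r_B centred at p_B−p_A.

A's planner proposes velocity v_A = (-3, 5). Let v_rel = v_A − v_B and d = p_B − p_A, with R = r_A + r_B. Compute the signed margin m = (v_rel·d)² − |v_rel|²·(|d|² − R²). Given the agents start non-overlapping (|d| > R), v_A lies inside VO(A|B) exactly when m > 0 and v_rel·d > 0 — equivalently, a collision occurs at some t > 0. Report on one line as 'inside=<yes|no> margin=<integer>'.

d = (13, 17),  |d|² = 458;  R = 3+8 = 11,  c = 458−11² = 337
v_rel = (4, -1),  |v_rel|² = 17;  v_rel·d = (4)·(13) + (-1)·(17) = 35
17·t² − 70·t + 337 = 0  ⇒  m = 35² − 17·337 = -4504
m = -4504 < 0,  v_rel·d = 35 > 0  ⇒  outside

inside=no margin=-4504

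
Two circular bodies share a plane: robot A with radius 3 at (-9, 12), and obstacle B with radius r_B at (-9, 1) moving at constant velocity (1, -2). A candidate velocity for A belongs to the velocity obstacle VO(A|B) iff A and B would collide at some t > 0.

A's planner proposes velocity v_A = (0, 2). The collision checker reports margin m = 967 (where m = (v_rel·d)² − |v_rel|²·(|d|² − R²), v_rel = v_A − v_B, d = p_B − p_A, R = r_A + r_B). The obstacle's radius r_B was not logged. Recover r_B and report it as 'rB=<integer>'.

m = 967
d = (0, -11);  v_rel = (-1, 4),  |v_rel|² = 17
v_rel×d = (-1)·(-11) − (4)·(0) = 11
since m = R²·17 − 11²:  R² = (121 + 967) / 17 = 64
R = √64 = 8  ⇒  r_B = 8 − 3 = 5

rB=5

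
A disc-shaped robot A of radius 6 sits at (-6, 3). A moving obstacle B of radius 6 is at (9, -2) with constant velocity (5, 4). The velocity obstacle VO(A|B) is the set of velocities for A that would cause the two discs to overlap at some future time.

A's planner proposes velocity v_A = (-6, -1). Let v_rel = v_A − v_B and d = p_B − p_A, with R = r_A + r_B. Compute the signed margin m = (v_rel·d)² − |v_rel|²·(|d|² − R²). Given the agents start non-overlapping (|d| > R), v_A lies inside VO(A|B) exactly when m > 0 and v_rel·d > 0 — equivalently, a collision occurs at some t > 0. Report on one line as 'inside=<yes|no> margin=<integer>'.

d = (15, -5),  |d|² = 250;  R = 6+6 = 12,  c = 250−12² = 106
v_rel = (-11, -5),  |v_rel|² = 146;  v_rel·d = (-11)·(15) + (-5)·(-5) = -140
146·t² + 280·t + 106 = 0  ⇒  m = (-140)² − 146·106 = 4124
m = 4124 > 0,  v_rel·d = -140 < 0  ⇒  outside

inside=no margin=4124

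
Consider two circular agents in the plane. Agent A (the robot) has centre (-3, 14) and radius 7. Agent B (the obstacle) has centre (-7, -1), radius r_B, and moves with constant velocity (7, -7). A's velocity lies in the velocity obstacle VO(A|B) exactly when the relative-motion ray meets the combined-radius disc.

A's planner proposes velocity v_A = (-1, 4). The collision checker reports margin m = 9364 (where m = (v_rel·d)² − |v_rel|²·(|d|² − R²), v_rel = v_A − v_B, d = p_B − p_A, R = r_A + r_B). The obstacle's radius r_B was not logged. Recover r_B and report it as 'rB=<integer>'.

m = 9364
d = (-4, -15);  v_rel = (-8, 11),  |v_rel|² = 185
v_rel×d = (-8)·(-15) − (11)·(-4) = 164
since m = R²·185 − 164²:  R² = (26896 + 9364) / 185 = 196
R = √196 = 14  ⇒  r_B = 14 − 7 = 7

rB=7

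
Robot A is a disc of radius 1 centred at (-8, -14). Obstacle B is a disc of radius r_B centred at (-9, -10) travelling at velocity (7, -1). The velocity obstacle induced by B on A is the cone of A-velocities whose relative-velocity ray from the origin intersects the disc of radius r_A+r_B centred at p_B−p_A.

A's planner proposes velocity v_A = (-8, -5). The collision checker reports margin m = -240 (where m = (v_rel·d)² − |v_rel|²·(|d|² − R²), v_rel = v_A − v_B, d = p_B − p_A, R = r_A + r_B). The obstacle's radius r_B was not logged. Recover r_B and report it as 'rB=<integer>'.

m = -240
d = (-1, 4);  v_rel = (-15, -4),  |v_rel|² = 241
v_rel×d = (-15)·(4) − (-4)·(-1) = -64
since m = R²·241 − (-64)²:  R² = (4096 + -240) / 241 = 16
R = √16 = 4  ⇒  r_B = 4 − 1 = 3

rB=3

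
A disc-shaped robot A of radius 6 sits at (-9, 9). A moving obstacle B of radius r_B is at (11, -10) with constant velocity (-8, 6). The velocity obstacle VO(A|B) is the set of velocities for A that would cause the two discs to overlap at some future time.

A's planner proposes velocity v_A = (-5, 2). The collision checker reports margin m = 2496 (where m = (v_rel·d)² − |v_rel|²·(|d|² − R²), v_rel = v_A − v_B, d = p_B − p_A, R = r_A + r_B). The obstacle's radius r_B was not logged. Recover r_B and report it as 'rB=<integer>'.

m = 2496
d = (20, -19);  v_rel = (3, -4),  |v_rel|² = 25
v_rel×d = (3)·(-19) − (-4)·(20) = 23
since m = R²·25 − 23²:  R² = (529 + 2496) / 25 = 121
R = √121 = 11  ⇒  r_B = 11 − 6 = 5

rB=5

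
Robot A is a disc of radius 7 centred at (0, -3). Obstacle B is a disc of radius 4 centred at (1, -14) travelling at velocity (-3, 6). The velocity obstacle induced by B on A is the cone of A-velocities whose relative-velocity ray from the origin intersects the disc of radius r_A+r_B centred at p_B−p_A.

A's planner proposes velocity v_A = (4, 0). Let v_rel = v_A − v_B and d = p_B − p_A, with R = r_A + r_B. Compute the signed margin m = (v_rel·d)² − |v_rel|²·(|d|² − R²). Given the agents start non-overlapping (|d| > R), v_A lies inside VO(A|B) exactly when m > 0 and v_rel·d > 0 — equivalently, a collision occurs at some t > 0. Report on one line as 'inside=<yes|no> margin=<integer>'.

d = (1, -11),  |d|² = 122;  R = 7+4 = 11,  c = 122−11² = 1
v_rel = (7, -6),  |v_rel|² = 85;  v_rel·d = (7)·(1) + (-6)·(-11) = 73
85·t² − 146·t + 1 = 0  ⇒  m = 73² − 85·1 = 5244
m = 5244 > 0,  v_rel·d = 73 > 0  ⇒  inside

inside=yes margin=5244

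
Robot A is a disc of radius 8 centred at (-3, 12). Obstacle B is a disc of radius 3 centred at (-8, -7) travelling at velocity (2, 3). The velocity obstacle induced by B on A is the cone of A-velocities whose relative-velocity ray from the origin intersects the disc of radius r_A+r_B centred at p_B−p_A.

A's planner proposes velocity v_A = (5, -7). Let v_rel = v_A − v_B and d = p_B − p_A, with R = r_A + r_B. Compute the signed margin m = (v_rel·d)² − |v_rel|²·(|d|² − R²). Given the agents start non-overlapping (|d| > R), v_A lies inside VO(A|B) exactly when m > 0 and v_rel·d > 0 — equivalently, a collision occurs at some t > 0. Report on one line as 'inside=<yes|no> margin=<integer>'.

d = (-5, -19),  |d|² = 386;  R = 8+3 = 11,  c = 386−11² = 265
v_rel = (3, -10),  |v_rel|² = 109;  v_rel·d = (3)·(-5) + (-10)·(-19) = 175
109·t² − 350·t + 265 = 0  ⇒  m = 175² − 109·265 = 1740
m = 1740 > 0,  v_rel·d = 175 > 0  ⇒  inside

inside=yes margin=1740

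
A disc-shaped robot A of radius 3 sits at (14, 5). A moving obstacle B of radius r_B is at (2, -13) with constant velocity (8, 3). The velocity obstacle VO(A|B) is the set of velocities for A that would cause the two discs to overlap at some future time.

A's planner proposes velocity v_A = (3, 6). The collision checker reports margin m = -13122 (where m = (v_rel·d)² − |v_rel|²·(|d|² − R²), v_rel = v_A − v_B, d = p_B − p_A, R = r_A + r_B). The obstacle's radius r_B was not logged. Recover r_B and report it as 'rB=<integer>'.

m = -13122
d = (-12, -18);  v_rel = (-5, 3),  |v_rel|² = 34
v_rel×d = (-5)·(-18) − (3)·(-12) = 126
since m = R²·34 − 126²:  R² = (15876 + -13122) / 34 = 81
R = √81 = 9  ⇒  r_B = 9 − 3 = 6

rB=6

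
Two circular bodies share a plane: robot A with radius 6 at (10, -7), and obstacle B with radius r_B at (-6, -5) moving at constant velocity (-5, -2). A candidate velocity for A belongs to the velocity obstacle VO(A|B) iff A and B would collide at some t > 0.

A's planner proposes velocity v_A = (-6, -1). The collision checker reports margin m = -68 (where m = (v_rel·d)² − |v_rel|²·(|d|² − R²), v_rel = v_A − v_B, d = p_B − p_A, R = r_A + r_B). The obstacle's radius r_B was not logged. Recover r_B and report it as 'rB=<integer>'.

m = -68
d = (-16, 2);  v_rel = (-1, 1),  |v_rel|² = 2
v_rel×d = (-1)·(2) − (1)·(-16) = 14
since m = R²·2 − 14²:  R² = (196 + -68) / 2 = 64
R = √64 = 8  ⇒  r_B = 8 − 6 = 2

rB=2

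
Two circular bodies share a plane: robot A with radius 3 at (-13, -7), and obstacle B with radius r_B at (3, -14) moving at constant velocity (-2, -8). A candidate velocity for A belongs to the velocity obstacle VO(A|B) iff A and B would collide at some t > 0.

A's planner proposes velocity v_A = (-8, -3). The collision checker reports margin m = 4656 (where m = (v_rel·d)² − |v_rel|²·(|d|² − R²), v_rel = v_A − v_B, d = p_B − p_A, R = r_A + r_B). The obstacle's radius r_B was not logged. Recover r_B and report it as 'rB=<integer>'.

m = 4656
d = (16, -7);  v_rel = (-6, 5),  |v_rel|² = 61
v_rel×d = (-6)·(-7) − (5)·(16) = -38
since m = R²·61 − (-38)²:  R² = (1444 + 4656) / 61 = 100
R = √100 = 10  ⇒  r_B = 10 − 3 = 7

rB=7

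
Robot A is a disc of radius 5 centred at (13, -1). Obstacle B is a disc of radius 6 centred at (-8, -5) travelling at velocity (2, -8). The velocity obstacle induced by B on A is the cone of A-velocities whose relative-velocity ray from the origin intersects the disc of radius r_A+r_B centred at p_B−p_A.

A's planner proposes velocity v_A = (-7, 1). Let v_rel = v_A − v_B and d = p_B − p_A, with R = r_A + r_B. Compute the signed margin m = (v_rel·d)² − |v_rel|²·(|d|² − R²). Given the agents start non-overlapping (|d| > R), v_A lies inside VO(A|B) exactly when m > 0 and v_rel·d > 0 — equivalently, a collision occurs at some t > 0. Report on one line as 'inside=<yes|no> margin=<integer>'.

d = (-21, -4),  |d|² = 457;  R = 5+6 = 11,  c = 457−11² = 336
v_rel = (-9, 9),  |v_rel|² = 162;  v_rel·d = (-9)·(-21) + (9)·(-4) = 153
162·t² − 306·t + 336 = 0  ⇒  m = 153² − 162·336 = -31023
m = -31023 < 0,  v_rel·d = 153 > 0  ⇒  outside

inside=no margin=-31023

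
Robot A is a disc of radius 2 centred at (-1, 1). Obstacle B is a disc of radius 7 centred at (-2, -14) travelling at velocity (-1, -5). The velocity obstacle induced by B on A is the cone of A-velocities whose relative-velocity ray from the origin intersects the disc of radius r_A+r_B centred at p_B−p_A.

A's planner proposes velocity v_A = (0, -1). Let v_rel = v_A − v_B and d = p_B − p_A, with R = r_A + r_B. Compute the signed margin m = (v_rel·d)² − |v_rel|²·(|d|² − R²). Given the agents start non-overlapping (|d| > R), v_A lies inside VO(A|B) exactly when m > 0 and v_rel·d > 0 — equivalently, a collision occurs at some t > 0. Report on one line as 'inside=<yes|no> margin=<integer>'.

d = (-1, -15),  |d|² = 226;  R = 2+7 = 9,  c = 226−9² = 145
v_rel = (1, 4),  |v_rel|² = 17;  v_rel·d = (1)·(-1) + (4)·(-15) = -61
17·t² + 122·t + 145 = 0  ⇒  m = (-61)² − 17·145 = 1256
m = 1256 > 0,  v_rel·d = -61 < 0  ⇒  outside

inside=no margin=1256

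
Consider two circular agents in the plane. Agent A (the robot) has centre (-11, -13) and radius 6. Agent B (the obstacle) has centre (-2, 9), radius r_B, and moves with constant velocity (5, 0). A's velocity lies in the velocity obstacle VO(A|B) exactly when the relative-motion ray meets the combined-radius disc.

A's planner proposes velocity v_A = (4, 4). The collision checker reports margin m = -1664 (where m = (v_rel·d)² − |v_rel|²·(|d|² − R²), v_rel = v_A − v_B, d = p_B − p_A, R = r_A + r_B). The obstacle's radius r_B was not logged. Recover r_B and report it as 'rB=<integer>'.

m = -1664
d = (9, 22);  v_rel = (-1, 4),  |v_rel|² = 17
v_rel×d = (-1)·(22) − (4)·(9) = -58
since m = R²·17 − (-58)²:  R² = (3364 + -1664) / 17 = 100
R = √100 = 10  ⇒  r_B = 10 − 6 = 4

rB=4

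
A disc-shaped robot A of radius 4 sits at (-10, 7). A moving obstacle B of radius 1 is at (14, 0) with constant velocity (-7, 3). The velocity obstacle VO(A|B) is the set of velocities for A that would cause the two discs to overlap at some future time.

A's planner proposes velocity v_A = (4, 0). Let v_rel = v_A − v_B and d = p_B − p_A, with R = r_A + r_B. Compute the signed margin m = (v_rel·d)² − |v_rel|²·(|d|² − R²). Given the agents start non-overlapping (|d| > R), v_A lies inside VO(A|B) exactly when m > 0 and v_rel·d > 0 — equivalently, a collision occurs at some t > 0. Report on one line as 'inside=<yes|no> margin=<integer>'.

d = (24, -7),  |d|² = 625;  R = 4+1 = 5,  c = 625−5² = 600
v_rel = (11, -3),  |v_rel|² = 130;  v_rel·d = (11)·(24) + (-3)·(-7) = 285
130·t² − 570·t + 600 = 0  ⇒  m = 285² − 130·600 = 3225
m = 3225 > 0,  v_rel·d = 285 > 0  ⇒  inside

inside=yes margin=3225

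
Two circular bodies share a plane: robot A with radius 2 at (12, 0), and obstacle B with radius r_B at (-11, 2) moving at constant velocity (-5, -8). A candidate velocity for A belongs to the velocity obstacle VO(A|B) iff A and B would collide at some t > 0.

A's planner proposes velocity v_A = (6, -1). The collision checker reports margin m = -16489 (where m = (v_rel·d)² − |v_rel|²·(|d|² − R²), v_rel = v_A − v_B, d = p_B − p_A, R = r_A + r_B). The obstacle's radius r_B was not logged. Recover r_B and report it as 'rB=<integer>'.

m = -16489
d = (-23, 2);  v_rel = (11, 7),  |v_rel|² = 170
v_rel×d = (11)·(2) − (7)·(-23) = 183
since m = R²·170 − 183²:  R² = (33489 + -16489) / 170 = 100
R = √100 = 10  ⇒  r_B = 10 − 2 = 8

rB=8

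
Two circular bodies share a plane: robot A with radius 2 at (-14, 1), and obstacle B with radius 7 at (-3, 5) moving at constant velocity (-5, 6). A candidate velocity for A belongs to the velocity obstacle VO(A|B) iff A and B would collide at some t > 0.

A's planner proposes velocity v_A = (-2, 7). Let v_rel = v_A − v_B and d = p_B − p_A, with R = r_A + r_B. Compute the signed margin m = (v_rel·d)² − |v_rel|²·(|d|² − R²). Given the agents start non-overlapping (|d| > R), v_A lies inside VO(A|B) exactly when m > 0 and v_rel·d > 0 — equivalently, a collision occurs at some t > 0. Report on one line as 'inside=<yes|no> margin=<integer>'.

d = (11, 4),  |d|² = 137;  R = 2+7 = 9,  c = 137−9² = 56
v_rel = (3, 1),  |v_rel|² = 10;  v_rel·d = (3)·(11) + (1)·(4) = 37
10·t² − 74·t + 56 = 0  ⇒  m = 37² − 10·56 = 809
m = 809 > 0,  v_rel·d = 37 > 0  ⇒  inside

inside=yes margin=809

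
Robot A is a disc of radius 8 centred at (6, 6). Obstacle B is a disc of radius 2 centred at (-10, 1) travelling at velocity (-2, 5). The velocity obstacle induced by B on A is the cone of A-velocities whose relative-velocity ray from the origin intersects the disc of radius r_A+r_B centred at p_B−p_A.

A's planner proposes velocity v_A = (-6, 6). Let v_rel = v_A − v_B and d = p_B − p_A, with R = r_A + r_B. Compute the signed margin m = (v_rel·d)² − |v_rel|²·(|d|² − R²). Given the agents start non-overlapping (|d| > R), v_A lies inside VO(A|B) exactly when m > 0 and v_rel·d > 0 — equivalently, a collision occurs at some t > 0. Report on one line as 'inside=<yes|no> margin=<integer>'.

d = (-16, -5),  |d|² = 281;  R = 8+2 = 10,  c = 281−10² = 181
v_rel = (-4, 1),  |v_rel|² = 17;  v_rel·d = (-4)·(-16) + (1)·(-5) = 59
17·t² − 118·t + 181 = 0  ⇒  m = 59² − 17·181 = 404
m = 404 > 0,  v_rel·d = 59 > 0  ⇒  inside

inside=yes margin=404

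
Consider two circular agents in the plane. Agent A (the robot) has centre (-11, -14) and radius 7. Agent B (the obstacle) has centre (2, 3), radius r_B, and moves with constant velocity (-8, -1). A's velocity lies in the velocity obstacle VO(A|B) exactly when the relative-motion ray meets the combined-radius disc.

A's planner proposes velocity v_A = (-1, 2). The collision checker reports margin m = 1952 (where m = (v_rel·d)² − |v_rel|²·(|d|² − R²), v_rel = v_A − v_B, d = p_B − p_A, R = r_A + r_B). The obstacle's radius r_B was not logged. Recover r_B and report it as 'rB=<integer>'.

m = 1952
d = (13, 17);  v_rel = (7, 3),  |v_rel|² = 58
v_rel×d = (7)·(17) − (3)·(13) = 80
since m = R²·58 − 80²:  R² = (6400 + 1952) / 58 = 144
R = √144 = 12  ⇒  r_B = 12 − 7 = 5

rB=5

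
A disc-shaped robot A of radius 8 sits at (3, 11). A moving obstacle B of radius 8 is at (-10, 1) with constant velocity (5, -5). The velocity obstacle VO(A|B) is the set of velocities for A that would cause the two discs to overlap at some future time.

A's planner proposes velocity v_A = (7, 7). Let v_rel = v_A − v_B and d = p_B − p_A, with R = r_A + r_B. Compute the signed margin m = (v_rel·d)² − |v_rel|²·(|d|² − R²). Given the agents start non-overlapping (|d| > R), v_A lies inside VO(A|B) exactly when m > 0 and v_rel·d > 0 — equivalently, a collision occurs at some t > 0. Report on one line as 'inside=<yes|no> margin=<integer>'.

d = (-13, -10),  |d|² = 269;  R = 8+8 = 16,  c = 269−16² = 13
v_rel = (2, 12),  |v_rel|² = 148;  v_rel·d = (2)·(-13) + (12)·(-10) = -146
148·t² + 292·t + 13 = 0  ⇒  m = (-146)² − 148·13 = 19392
m = 19392 > 0,  v_rel·d = -146 < 0  ⇒  outside

inside=no margin=19392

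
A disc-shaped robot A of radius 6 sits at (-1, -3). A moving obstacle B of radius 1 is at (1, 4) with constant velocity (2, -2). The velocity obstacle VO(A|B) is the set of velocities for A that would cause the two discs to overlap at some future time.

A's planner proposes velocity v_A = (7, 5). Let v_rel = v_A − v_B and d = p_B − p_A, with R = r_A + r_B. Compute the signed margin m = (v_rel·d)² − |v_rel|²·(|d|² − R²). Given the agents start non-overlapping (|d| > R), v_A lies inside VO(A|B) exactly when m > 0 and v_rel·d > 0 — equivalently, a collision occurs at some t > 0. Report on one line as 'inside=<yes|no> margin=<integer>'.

d = (2, 7),  |d|² = 53;  R = 6+1 = 7,  c = 53−7² = 4
v_rel = (5, 7),  |v_rel|² = 74;  v_rel·d = (5)·(2) + (7)·(7) = 59
74·t² − 118·t + 4 = 0  ⇒  m = 59² − 74·4 = 3185
m = 3185 > 0,  v_rel·d = 59 > 0  ⇒  inside

inside=yes margin=3185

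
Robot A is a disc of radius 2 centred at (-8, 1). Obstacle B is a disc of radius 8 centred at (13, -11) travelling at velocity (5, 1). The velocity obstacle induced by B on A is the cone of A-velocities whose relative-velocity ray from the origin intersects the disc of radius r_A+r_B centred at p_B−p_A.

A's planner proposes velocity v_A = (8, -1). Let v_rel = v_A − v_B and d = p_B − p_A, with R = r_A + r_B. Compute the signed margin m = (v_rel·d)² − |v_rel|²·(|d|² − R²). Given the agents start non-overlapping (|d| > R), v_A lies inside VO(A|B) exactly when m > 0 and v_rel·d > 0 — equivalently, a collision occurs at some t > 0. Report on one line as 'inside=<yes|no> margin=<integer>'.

d = (21, -12),  |d|² = 585;  R = 2+8 = 10,  c = 585−10² = 485
v_rel = (3, -2),  |v_rel|² = 13;  v_rel·d = (3)·(21) + (-2)·(-12) = 87
13·t² − 174·t + 485 = 0  ⇒  m = 87² − 13·485 = 1264
m = 1264 > 0,  v_rel·d = 87 > 0  ⇒  inside

inside=yes margin=1264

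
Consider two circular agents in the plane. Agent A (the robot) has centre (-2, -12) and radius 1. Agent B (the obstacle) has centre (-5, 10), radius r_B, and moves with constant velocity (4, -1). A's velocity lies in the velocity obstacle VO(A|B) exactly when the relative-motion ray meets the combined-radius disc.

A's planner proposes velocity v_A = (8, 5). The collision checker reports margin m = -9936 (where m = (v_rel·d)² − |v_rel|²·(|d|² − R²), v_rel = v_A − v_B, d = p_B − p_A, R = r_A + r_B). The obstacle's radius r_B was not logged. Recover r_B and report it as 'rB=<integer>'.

m = -9936
d = (-3, 22);  v_rel = (4, 6),  |v_rel|² = 52
v_rel×d = (4)·(22) − (6)·(-3) = 106
since m = R²·52 − 106²:  R² = (11236 + -9936) / 52 = 25
R = √25 = 5  ⇒  r_B = 5 − 1 = 4

rB=4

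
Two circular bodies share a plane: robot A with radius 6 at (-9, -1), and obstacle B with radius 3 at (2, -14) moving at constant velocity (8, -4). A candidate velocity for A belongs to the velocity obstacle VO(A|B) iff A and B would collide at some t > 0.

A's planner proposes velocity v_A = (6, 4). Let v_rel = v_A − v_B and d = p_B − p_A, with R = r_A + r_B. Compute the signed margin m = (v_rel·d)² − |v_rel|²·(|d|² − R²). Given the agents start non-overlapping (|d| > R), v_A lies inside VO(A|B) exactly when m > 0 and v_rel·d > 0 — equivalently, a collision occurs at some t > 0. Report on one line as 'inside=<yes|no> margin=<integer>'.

d = (11, -13),  |d|² = 290;  R = 6+3 = 9,  c = 290−9² = 209
v_rel = (-2, 8),  |v_rel|² = 68;  v_rel·d = (-2)·(11) + (8)·(-13) = -126
68·t² + 252·t + 209 = 0  ⇒  m = (-126)² − 68·209 = 1664
m = 1664 > 0,  v_rel·d = -126 < 0  ⇒  outside

inside=no margin=1664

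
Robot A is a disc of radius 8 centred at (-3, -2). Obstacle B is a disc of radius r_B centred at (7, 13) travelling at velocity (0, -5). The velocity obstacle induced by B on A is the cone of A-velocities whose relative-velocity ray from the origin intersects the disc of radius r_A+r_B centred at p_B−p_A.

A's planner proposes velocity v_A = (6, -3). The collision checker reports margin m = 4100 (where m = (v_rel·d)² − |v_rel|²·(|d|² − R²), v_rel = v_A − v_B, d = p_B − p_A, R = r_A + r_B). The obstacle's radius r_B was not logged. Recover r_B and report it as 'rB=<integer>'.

m = 4100
d = (10, 15);  v_rel = (6, 2),  |v_rel|² = 40
v_rel×d = (6)·(15) − (2)·(10) = 70
since m = R²·40 − 70²:  R² = (4900 + 4100) / 40 = 225
R = √225 = 15  ⇒  r_B = 15 − 8 = 7

rB=7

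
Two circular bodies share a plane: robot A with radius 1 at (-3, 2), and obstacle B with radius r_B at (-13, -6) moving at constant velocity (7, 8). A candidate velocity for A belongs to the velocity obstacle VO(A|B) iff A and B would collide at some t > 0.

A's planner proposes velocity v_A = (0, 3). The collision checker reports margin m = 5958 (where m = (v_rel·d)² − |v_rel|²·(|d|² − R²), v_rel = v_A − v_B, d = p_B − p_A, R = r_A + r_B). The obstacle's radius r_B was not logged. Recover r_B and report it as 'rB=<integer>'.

m = 5958
d = (-10, -8);  v_rel = (-7, -5),  |v_rel|² = 74
v_rel×d = (-7)·(-8) − (-5)·(-10) = 6
since m = R²·74 − 6²:  R² = (36 + 5958) / 74 = 81
R = √81 = 9  ⇒  r_B = 9 − 1 = 8

rB=8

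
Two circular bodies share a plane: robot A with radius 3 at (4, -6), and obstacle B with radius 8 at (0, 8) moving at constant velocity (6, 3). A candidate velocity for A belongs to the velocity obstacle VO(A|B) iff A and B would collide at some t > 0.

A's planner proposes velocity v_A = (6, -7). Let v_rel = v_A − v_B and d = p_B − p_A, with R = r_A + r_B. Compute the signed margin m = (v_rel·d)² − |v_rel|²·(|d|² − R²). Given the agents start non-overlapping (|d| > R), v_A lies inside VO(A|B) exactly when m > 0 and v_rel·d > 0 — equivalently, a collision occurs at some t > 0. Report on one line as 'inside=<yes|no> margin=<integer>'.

d = (-4, 14),  |d|² = 212;  R = 3+8 = 11,  c = 212−11² = 91
v_rel = (0, -10),  |v_rel|² = 100;  v_rel·d = (0)·(-4) + (-10)·(14) = -140
100·t² + 280·t + 91 = 0  ⇒  m = (-140)² − 100·91 = 10500
m = 10500 > 0,  v_rel·d = -140 < 0  ⇒  outside

inside=no margin=10500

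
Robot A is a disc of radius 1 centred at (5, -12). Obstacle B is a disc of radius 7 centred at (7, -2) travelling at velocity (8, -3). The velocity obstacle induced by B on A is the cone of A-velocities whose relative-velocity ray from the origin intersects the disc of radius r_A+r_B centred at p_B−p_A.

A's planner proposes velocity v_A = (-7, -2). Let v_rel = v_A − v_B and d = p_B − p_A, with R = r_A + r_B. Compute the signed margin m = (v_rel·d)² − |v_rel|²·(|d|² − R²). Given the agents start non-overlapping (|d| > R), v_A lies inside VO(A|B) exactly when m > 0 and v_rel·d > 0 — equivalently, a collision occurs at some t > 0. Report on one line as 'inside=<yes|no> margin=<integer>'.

d = (2, 10),  |d|² = 104;  R = 1+7 = 8,  c = 104−8² = 40
v_rel = (-15, 1),  |v_rel|² = 226;  v_rel·d = (-15)·(2) + (1)·(10) = -20
226·t² + 40·t + 40 = 0  ⇒  m = (-20)² − 226·40 = -8640
m = -8640 < 0,  v_rel·d = -20 < 0  ⇒  outside

inside=no margin=-8640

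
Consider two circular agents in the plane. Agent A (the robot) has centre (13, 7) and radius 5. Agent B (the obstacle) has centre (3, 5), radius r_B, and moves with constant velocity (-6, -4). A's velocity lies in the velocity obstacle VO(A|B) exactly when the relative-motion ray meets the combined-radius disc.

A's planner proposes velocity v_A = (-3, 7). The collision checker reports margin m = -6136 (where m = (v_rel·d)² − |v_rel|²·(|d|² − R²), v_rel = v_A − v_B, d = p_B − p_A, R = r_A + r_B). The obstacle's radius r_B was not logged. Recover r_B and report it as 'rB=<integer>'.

m = -6136
d = (-10, -2);  v_rel = (3, 11),  |v_rel|² = 130
v_rel×d = (3)·(-2) − (11)·(-10) = 104
since m = R²·130 − 104²:  R² = (10816 + -6136) / 130 = 36
R = √36 = 6  ⇒  r_B = 6 − 5 = 1

rB=1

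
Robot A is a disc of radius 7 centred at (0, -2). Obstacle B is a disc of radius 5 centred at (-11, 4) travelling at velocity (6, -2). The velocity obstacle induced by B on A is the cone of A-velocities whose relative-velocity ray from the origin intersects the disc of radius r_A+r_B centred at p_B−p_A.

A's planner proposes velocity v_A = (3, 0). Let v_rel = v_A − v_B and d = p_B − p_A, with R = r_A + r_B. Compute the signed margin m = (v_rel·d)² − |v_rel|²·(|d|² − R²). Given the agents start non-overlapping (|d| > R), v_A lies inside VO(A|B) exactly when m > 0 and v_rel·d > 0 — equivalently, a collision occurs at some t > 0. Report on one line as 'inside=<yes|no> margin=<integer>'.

d = (-11, 6),  |d|² = 157;  R = 7+5 = 12,  c = 157−12² = 13
v_rel = (-3, 2),  |v_rel|² = 13;  v_rel·d = (-3)·(-11) + (2)·(6) = 45
13·t² − 90·t + 13 = 0  ⇒  m = 45² − 13·13 = 1856
m = 1856 > 0,  v_rel·d = 45 > 0  ⇒  inside

inside=yes margin=1856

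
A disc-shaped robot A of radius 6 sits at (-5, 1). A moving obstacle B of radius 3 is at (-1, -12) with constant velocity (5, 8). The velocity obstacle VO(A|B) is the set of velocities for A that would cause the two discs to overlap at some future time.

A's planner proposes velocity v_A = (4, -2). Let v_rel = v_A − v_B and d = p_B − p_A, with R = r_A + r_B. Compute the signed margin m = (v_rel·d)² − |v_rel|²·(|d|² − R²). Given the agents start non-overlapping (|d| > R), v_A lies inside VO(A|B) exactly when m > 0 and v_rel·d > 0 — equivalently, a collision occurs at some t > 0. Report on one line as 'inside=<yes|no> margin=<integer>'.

d = (4, -13),  |d|² = 185;  R = 6+3 = 9,  c = 185−9² = 104
v_rel = (-1, -10),  |v_rel|² = 101;  v_rel·d = (-1)·(4) + (-10)·(-13) = 126
101·t² − 252·t + 104 = 0  ⇒  m = 126² − 101·104 = 5372
m = 5372 > 0,  v_rel·d = 126 > 0  ⇒  inside

inside=yes margin=5372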